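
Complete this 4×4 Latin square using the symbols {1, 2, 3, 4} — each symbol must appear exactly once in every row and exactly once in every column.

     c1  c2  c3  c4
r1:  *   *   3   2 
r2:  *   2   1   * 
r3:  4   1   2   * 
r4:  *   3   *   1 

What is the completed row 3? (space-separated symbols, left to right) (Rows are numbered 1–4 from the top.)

(r1,c1) = 1
(r1,c2) = 4
(r2,c1) = 3
(r2,c4) = 4
(r3,c4) = 3

4 1 2 3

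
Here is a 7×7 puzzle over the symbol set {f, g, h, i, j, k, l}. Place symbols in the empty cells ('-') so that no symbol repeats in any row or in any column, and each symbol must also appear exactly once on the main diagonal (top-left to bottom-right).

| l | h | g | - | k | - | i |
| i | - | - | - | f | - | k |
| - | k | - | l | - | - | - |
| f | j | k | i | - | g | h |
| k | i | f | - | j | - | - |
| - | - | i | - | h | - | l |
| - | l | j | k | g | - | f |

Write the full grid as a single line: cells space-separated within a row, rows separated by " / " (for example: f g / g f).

Cell (r2,c2): row 2 has {f,i,k}; column 2 has {h,i,j,k,l}; the diagonal has {f,i,j,l} → g.
Cell (r3,c3): row 3 has {k,l}; column 3 has {f,g,i,j,k}; the diagonal has {f,g,i,j,l} → h.
Cell (r3,c5): row 3 has {h,k,l}; column 5 has {f,g,h,j,k} → i.
Cell (r4,c5): row 4 has {f,g,h,i,j,k}; column 5 has {f,g,h,i,j,k} → l.
Cell (r5,c7): row 5 has {f,i,j,k}; column 7 has {f,h,i,k,l} → g.
Cell (r6,c2): row 6 has {h,i,l}; column 2 has {g,h,i,j,k,l} → f.
Cell (r6,c6): row 6 has {f,h,i,l}; column 6 has {g}; the diagonal has {f,g,h,i,j,l} → k.
Cell (r7,c1): row 7 has {f,g,j,k,l}; column 1 has {f,i,k,l} → h.
Cell (r7,c6): row 7 has {f,g,h,j,k,l}; column 6 has {g,k} → i.
Cell (r2,c3): row 2 has {f,g,i,k}; column 3 has {f,g,h,i,j,k} → l.
Cell (r3,c7): row 3 has {h,i,k,l}; column 7 has {f,g,h,i,k,l} → j.
Cell (r5,c4): row 5 has {f,g,i,j,k}; column 4 has {i,k,l} → h.
Cell (r5,c6): row 5 has {f,g,h,i,j,k}; column 6 has {g,i,k} → l.
Cell (r2,c4): row 2 has {f,g,i,k,l}; column 4 has {h,i,k,l} → j.
Cell (r2,c6): row 2 has {f,g,i,j,k,l}; column 6 has {g,i,k,l} → h.
Cell (r3,c1): row 3 has {h,i,j,k,l}; column 1 has {f,h,i,k,l} → g.
Cell (r3,c6): row 3 has {g,h,i,j,k,l}; column 6 has {g,h,i,k,l} → f.
Cell (r6,c1): row 6 has {f,h,i,k,l}; column 1 has {f,g,h,i,k,l} → j.
Cell (r6,c4): row 6 has {f,h,i,j,k,l}; column 4 has {h,i,j,k,l} → g.
Cell (r1,c4): row 1 has {g,h,i,k,l}; column 4 has {g,h,i,j,k,l} → f.
Cell (r1,c6): row 1 has {f,g,h,i,k,l}; column 6 has {f,g,h,i,k,l} → j.

l h g f k j i / i g l j f h k / g k h l i f j / f j k i l g h / k i f h j l g / j f i g h k l / h l j k g i f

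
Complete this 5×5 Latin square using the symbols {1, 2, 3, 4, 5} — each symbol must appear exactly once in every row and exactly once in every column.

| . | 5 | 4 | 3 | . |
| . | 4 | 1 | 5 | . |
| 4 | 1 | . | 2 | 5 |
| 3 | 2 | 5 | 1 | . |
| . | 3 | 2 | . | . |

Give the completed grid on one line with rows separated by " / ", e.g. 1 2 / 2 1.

1 5 4 3 2 / 2 4 1 5 3 / 4 1 3 2 5 / 3 2 5 1 4 / 5 3 2 4 1

(r2,c1) = 2
(r2,c5) = 3
(r3,c3) = 3
(r4,c5) = 4
(r5,c4) = 4
(r5,c5) = 1
(r1,c1) = 1
(r1,c5) = 2
(r5,c1) = 5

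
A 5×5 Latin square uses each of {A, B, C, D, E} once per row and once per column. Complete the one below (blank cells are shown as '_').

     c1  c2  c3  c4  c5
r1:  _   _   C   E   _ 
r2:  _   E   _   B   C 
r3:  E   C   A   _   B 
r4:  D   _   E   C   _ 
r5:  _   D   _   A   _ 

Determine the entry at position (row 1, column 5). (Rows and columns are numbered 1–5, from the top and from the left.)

(r2,c1) = A
(r2,c3) = D
(r3,c4) = D
(r4,c5) = A
(r5,c3) = B
(r5,c5) = E
(r1,c1) = B
(r1,c2) = A
(r1,c5) = D

D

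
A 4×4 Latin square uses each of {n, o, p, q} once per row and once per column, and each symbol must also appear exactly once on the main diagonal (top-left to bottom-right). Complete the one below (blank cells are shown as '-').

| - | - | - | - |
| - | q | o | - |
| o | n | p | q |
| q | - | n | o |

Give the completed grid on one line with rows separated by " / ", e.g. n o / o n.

row 1 is empty so far; column 1 has {o,q}; the diagonal has {o,p,q} — only n is left for (r1,c1).
row 1 has {n}; column 3 has {n,o,p} — only q is left for (r1,c3).
row 1 has {n,q}; column 4 has {o,q} — only p is left for (r1,c4).
row 2 has {o,q}; column 1 has {n,o,q} — only p is left for (r2,c1).
row 2 has {o,p,q}; column 4 has {o,p,q} — only n is left for (r2,c4).
row 4 has {n,o,q}; column 2 has {n,q} — only p is left for (r4,c2).
row 1 has {n,p,q}; column 2 has {n,p,q} — only o is left for (r1,c2).

n o q p / p q o n / o n p q / q p n o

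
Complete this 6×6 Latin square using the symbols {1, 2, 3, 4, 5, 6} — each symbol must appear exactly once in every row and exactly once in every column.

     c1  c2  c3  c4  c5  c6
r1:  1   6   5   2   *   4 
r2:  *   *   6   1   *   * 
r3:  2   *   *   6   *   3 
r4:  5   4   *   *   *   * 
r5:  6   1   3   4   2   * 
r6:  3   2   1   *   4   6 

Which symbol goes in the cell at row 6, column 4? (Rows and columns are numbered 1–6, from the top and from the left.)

5

row 1 has {1,2,4,5,6}; column 5 has {2,4} — only 3 is left for (r1,c5).
row 2 has {1,6}; column 1 has {1,2,3,5,6} — only 4 is left for (r2,c1).
row 2 has {1,4,6}; column 5 has {2,3,4} — only 5 is left for (r2,c5).
row 2 has {1,4,5,6}; column 6 has {3,4,6} — only 2 is left for (r2,c6).
row 3 has {2,3,6}; column 2 has {1,2,4,6} — only 5 is left for (r3,c2).
row 3 has {2,3,5,6}; column 3 has {1,3,5,6} — only 4 is left for (r3,c3).
row 3 has {2,3,4,5,6}; column 5 has {2,3,4,5} — only 1 is left for (r3,c5).
row 4 has {4,5}; column 3 has {1,3,4,5,6} — only 2 is left for (r4,c3).
row 4 has {2,4,5}; column 4 has {1,2,4,6} — only 3 is left for (r4,c4).
row 4 has {2,3,4,5}; column 5 has {1,2,3,4,5} — only 6 is left for (r4,c5).
row 4 has {2,3,4,5,6}; column 6 has {2,3,4,6} — only 1 is left for (r4,c6).
row 5 has {1,2,3,4,6}; column 6 has {1,2,3,4,6} — only 5 is left for (r5,c6).
row 6 has {1,2,3,4,6}; column 4 has {1,2,3,4,6} — only 5 is left for (r6,c4).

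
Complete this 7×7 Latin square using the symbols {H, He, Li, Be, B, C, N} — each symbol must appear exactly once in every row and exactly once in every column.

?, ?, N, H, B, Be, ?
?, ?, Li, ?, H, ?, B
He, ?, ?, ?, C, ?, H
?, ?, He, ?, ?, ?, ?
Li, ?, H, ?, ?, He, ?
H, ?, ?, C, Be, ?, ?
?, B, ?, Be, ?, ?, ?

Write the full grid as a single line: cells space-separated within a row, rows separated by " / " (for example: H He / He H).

(r1,c1): row 1 has {H,Be,B,N}; column 1 has {H,He,Li}, so it must be C.
(r5,c5): row 5 has {H,He,Li}; column 5 has {H,Be,B,C}, so it must be N.
(r6,c3): row 6 has {H,Be,C}; column 3 has {H,He,Li,N}, so it must be B.
(r7,c1): row 7 has {Be,B}; column 1 has {H,He,Li,C}, so it must be N.
(r7,c3): row 7 has {Be,B,N}; column 3 has {H,He,Li,B,N}, so it must be C.
(r2,c1): row 2 has {H,Li,B}; column 1 has {H,He,Li,C,N}, so it must be Be.
(r3,c3): row 3 has {H,He,C}; column 3 has {H,He,Li,B,C,N}, so it must be Be.
(r4,c1): row 4 has {He}; column 1 has {H,He,Li,Be,C,N}, so it must be B.
(r4,c5): row 4 has {He,B}; column 5 has {H,Be,B,C,N}, so it must be Li.
(r5,c4): row 5 has {H,He,Li,N}; column 4 has {H,Be,C}, so it must be B.
(r7,c5): row 7 has {Be,B,C,N}; column 5 has {H,Li,Be,B,C,N}, so it must be He.
(r7,c7): row 7 has {He,Be,B,C,N}; column 7 has {H,B}, so it must be Li.
(r1,c7): row 1 has {H,Be,B,C,N}; column 7 has {H,Li,B}, so it must be He.
(r4,c4): row 4 has {He,Li,B}; column 4 has {H,Be,B,C}, so it must be N.
(r6,c7): row 6 has {H,Be,B,C}; column 7 has {H,He,Li,B}, so it must be N.
(r7,c6): row 7 has {He,Li,Be,B,C,N}; column 6 has {He,Be}, so it must be H.
(r1,c2): row 1 has {H,He,Be,B,C,N}; column 2 has {B}, so it must be Li.
(r2,c4): row 2 has {H,Li,Be,B}; column 4 has {H,Be,B,C,N}, so it must be He.
(r3,c2): row 3 has {H,He,Be,C}; column 2 has {Li,B}, so it must be N.
(r3,c4): row 3 has {H,He,Be,C,N}; column 4 has {H,He,Be,B,C,N}, so it must be Li.
(r3,c6): row 3 has {H,He,Li,Be,C,N}; column 6 has {H,He,Be}, so it must be B.
(r4,c6): row 4 has {He,Li,B,N}; column 6 has {H,He,Be,B}, so it must be C.
(r4,c7): row 4 has {He,Li,B,C,N}; column 7 has {H,He,Li,B,N}, so it must be Be.
(r5,c7): row 5 has {H,He,Li,B,N}; column 7 has {H,He,Li,Be,B,N}, so it must be C.
(r6,c2): row 6 has {H,Be,B,C,N}; column 2 has {Li,B,N}, so it must be He.
(r6,c6): row 6 has {H,He,Be,B,C,N}; column 6 has {H,He,Be,B,C}, so it must be Li.
(r2,c2): row 2 has {H,He,Li,Be,B}; column 2 has {He,Li,B,N}, so it must be C.
(r2,c6): row 2 has {H,He,Li,Be,B,C}; column 6 has {H,He,Li,Be,B,C}, so it must be N.
(r4,c2): row 4 has {He,Li,Be,B,C,N}; column 2 has {He,Li,B,C,N}, so it must be H.
(r5,c2): row 5 has {H,He,Li,B,C,N}; column 2 has {H,He,Li,B,C,N}, so it must be Be.

C Li N H B Be He / Be C Li He H N B / He N Be Li C B H / B H He N Li C Be / Li Be H B N He C / H He B C Be Li N / N B C Be He H Li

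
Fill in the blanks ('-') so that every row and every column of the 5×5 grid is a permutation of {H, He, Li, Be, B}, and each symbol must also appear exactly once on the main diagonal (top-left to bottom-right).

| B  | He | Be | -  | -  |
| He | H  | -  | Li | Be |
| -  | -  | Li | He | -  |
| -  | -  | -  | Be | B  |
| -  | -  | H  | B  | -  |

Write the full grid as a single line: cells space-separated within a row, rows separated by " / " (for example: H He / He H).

B He Be H Li / He H B Li Be / Be B Li He H / H Li He Be B / Li Be H B He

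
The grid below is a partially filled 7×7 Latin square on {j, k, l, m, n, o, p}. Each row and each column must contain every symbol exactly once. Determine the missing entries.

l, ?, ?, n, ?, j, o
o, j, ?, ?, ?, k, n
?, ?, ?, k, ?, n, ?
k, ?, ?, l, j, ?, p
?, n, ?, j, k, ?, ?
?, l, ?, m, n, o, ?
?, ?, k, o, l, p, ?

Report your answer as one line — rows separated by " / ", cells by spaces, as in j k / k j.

At row 2, column 4: row 2 has {j,k,n,o}; column 4 has {j,k,l,m,n,o}; that leaves p.
At row 2, column 5: row 2 has {j,k,n,o,p}; column 5 has {j,k,l,n}; that leaves m.
At row 4, column 6: row 4 has {j,k,l,p}; column 6 has {j,k,n,o,p}; that leaves m.
At row 5, column 6: row 5 has {j,k,n}; column 6 has {j,k,m,n,o,p}; that leaves l.
At row 5, column 7: row 5 has {j,k,l,n}; column 7 has {n,o,p}; that leaves m.
At row 7, column 2: row 7 has {k,l,o,p}; column 2 has {j,l,n}; that leaves m.
At row 7, column 7: row 7 has {k,l,m,o,p}; column 7 has {m,n,o,p}; that leaves j.
At row 1, column 5: row 1 has {j,l,n,o}; column 5 has {j,k,l,m,n}; that leaves p.
At row 2, column 3: row 2 has {j,k,m,n,o,p}; column 3 has {k}; that leaves l.
At row 3, column 5: row 3 has {k,n}; column 5 has {j,k,l,m,n,p}; that leaves o.
At row 3, column 7: row 3 has {k,n,o}; column 7 has {j,m,n,o,p}; that leaves l.
At row 4, column 2: row 4 has {j,k,l,m,p}; column 2 has {j,l,m,n}; that leaves o.
At row 4, column 3: row 4 has {j,k,l,m,o,p}; column 3 has {k,l}; that leaves n.
At row 5, column 1: row 5 has {j,k,l,m,n}; column 1 has {k,l,o}; that leaves p.
At row 5, column 3: row 5 has {j,k,l,m,n,p}; column 3 has {k,l,n}; that leaves o.
At row 6, column 1: row 6 has {l,m,n,o}; column 1 has {k,l,o,p}; that leaves j.
At row 6, column 3: row 6 has {j,l,m,n,o}; column 3 has {k,l,n,o}; that leaves p.
At row 6, column 7: row 6 has {j,l,m,n,o,p}; column 7 has {j,l,m,n,o,p}; that leaves k.
At row 7, column 1: row 7 has {j,k,l,m,o,p}; column 1 has {j,k,l,o,p}; that leaves n.
At row 1, column 2: row 1 has {j,l,n,o,p}; column 2 has {j,l,m,n,o}; that leaves k.
At row 1, column 3: row 1 has {j,k,l,n,o,p}; column 3 has {k,l,n,o,p}; that leaves m.
At row 3, column 1: row 3 has {k,l,n,o}; column 1 has {j,k,l,n,o,p}; that leaves m.
At row 3, column 2: row 3 has {k,l,m,n,o}; column 2 has {j,k,l,m,n,o}; that leaves p.
At row 3, column 3: row 3 has {k,l,m,n,o,p}; column 3 has {k,l,m,n,o,p}; that leaves j.

l k m n p j o / o j l p m k n / m p j k o n l / k o n l j m p / p n o j k l m / j l p m n o k / n m k o l p j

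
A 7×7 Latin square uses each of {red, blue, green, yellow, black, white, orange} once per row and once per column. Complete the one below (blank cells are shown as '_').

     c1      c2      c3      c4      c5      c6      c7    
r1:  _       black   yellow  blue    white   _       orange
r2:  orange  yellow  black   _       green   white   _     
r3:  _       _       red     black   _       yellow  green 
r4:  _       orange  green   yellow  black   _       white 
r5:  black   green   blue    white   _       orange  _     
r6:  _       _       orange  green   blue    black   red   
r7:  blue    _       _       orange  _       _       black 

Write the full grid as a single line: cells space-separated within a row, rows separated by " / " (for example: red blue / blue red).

Cell (r2,c4): row 2 has {green,yellow,black,white,orange}; column 4 has {blue,green,yellow,black,white,orange} → red.
Cell (r2,c7): row 2 has {red,green,yellow,black,white,orange}; column 7 has {red,green,black,white,orange} → blue.
Cell (r3,c1): row 3 has {red,green,yellow,black}; column 1 has {blue,black,orange} → white.
Cell (r3,c2): row 3 has {red,green,yellow,black,white}; column 2 has {green,yellow,black,orange} → blue.
Cell (r3,c5): row 3 has {red,blue,green,yellow,black,white}; column 5 has {blue,green,black,white} → orange.
Cell (r4,c1): row 4 has {green,yellow,black,white,orange}; column 1 has {blue,black,white,orange} → red.
Cell (r4,c6): row 4 has {red,green,yellow,black,white,orange}; column 6 has {yellow,black,white,orange} → blue.
Cell (r5,c7): row 5 has {blue,green,black,white,orange}; column 7 has {red,blue,green,black,white,orange} → yellow.
Cell (r6,c1): row 6 has {red,blue,green,black,orange}; column 1 has {red,blue,black,white,orange} → yellow.
Cell (r6,c2): row 6 has {red,blue,green,yellow,black,orange}; column 2 has {blue,green,yellow,black,orange} → white.
Cell (r7,c2): row 7 has {blue,black,orange}; column 2 has {blue,green,yellow,black,white,orange} → red.
Cell (r7,c3): row 7 has {red,blue,black,orange}; column 3 has {red,blue,green,yellow,black,orange} → white.
Cell (r7,c5): row 7 has {red,blue,black,white,orange}; column 5 has {blue,green,black,white,orange} → yellow.
Cell (r7,c6): row 7 has {red,blue,yellow,black,white,orange}; column 6 has {blue,yellow,black,white,orange} → green.
Cell (r1,c1): row 1 has {blue,yellow,black,white,orange}; column 1 has {red,blue,yellow,black,white,orange} → green.
Cell (r1,c6): row 1 has {blue,green,yellow,black,white,orange}; column 6 has {blue,green,yellow,black,white,orange} → red.
Cell (r5,c5): row 5 has {blue,green,yellow,black,white,orange}; column 5 has {blue,green,yellow,black,white,orange} → red.

green black yellow blue white red orange / orange yellow black red green white blue / white blue red black orange yellow green / red orange green yellow black blue white / black green blue white red orange yellow / yellow white orange green blue black red / blue red white orange yellow green black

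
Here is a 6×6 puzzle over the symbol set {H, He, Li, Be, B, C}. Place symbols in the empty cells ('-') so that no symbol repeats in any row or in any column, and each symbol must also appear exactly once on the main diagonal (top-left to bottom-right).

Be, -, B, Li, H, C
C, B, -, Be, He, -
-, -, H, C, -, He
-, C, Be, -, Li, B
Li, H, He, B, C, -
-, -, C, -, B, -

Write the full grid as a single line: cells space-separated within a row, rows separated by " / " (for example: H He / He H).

(r1,c2) = He
(r2,c3) = Li
(r2,c6) = H
(r3,c1) = B
(r3,c5) = Be
(r4,c4) = He
(r5,c6) = Be
(r6,c4) = H
(r6,c6) = Li
(r3,c2) = Li
(r4,c1) = H
(r6,c1) = He
(r6,c2) = Be

Be He B Li H C / C B Li Be He H / B Li H C Be He / H C Be He Li B / Li H He B C Be / He Be C H B Li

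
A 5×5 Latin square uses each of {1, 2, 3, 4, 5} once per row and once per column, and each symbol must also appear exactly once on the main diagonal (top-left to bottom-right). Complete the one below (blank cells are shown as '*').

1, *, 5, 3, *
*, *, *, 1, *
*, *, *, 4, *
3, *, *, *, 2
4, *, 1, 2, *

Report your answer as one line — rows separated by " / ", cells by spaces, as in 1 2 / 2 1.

row 1 has {1,3,5}; column 5 has {2} — only 4 is left for (r1,c5).
row 4 has {2,3}; column 3 has {1,5} — only 4 is left for (r4,c3).
row 4 has {2,3,4}; column 4 has {1,2,3,4}; the diagonal has {1} — only 5 is left for (r4,c4).
row 5 has {1,2,4}; column 5 has {2,4}; the diagonal has {1,5} — only 3 is left for (r5,c5).
row 1 has {1,3,4,5}; column 2 is empty so far — only 2 is left for (r1,c2).
row 2 has {1}; column 2 has {2}; the diagonal has {1,3,5} — only 4 is left for (r2,c2).
row 2 has {1,4}; column 5 has {2,3,4} — only 5 is left for (r2,c5).
row 3 has {4}; column 3 has {1,4,5}; the diagonal has {1,3,4,5} — only 2 is left for (r3,c3).
row 3 has {2,4}; column 5 has {2,3,4,5} — only 1 is left for (r3,c5).
row 4 has {2,3,4,5}; column 2 has {2,4} — only 1 is left for (r4,c2).
row 5 has {1,2,3,4}; column 2 has {1,2,4} — only 5 is left for (r5,c2).
row 2 has {1,4,5}; column 1 has {1,3,4} — only 2 is left for (r2,c1).
row 2 has {1,2,4,5}; column 3 has {1,2,4,5} — only 3 is left for (r2,c3).
row 3 has {1,2,4}; column 1 has {1,2,3,4} — only 5 is left for (r3,c1).
row 3 has {1,2,4,5}; column 2 has {1,2,4,5} — only 3 is left for (r3,c2).

1 2 5 3 4 / 2 4 3 1 5 / 5 3 2 4 1 / 3 1 4 5 2 / 4 5 1 2 3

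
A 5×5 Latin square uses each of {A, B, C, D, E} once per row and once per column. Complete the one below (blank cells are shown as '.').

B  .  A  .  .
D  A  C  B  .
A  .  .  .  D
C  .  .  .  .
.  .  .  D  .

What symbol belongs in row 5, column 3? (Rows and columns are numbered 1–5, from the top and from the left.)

B

(r2,c5) = E
(r5,c1) = E
(r5,c3) = B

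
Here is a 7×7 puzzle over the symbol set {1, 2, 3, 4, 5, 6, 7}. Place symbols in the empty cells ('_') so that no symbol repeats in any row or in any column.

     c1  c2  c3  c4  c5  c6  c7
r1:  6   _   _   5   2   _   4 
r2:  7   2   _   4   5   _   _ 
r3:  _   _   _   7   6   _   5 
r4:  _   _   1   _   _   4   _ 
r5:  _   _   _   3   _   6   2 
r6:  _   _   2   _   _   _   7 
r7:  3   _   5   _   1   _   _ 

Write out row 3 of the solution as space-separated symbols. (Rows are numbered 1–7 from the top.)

1 3 4 7 6 2 5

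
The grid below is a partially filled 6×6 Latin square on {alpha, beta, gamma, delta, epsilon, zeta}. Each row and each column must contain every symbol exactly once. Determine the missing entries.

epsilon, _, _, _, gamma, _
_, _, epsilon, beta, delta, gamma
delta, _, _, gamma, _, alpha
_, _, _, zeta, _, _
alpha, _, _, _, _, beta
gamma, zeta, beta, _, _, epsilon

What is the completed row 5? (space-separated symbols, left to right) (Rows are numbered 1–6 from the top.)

alpha delta gamma epsilon zeta beta

row 2 has {beta,gamma,delta,epsilon}; column 1 has {alpha,gamma,delta,epsilon} — only zeta is left for (r2,c1).
row 2 has {beta,gamma,delta,epsilon,zeta}; column 2 has {zeta} — only alpha is left for (r2,c2).
row 3 has {alpha,gamma,delta}; column 3 has {beta,epsilon} — only zeta is left for (r3,c3).
row 4 has {zeta}; column 1 has {alpha,gamma,delta,epsilon,zeta} — only beta is left for (r4,c1).
row 4 has {beta,zeta}; column 6 has {alpha,beta,gamma,epsilon} — only delta is left for (r4,c6).
row 6 has {beta,gamma,epsilon,zeta}; column 5 has {gamma,delta} — only alpha is left for (r6,c5).
row 1 has {gamma,epsilon}; column 6 has {alpha,beta,gamma,delta,epsilon} — only zeta is left for (r1,c6).
row 4 has {beta,delta,zeta}; column 5 has {alpha,gamma,delta} — only epsilon is left for (r4,c5).
row 5 has {alpha,beta}; column 5 has {alpha,gamma,delta,epsilon} — only zeta is left for (r5,c5).
row 6 has {alpha,beta,gamma,epsilon,zeta}; column 4 has {beta,gamma,zeta} — only delta is left for (r6,c4).
row 1 has {gamma,epsilon,zeta}; column 4 has {beta,gamma,delta,zeta} — only alpha is left for (r1,c4).
row 3 has {alpha,gamma,delta,zeta}; column 5 has {alpha,gamma,delta,epsilon,zeta} — only beta is left for (r3,c5).
row 4 has {beta,delta,epsilon,zeta}; column 2 has {alpha,zeta} — only gamma is left for (r4,c2).
row 4 has {beta,gamma,delta,epsilon,zeta}; column 3 has {beta,epsilon,zeta} — only alpha is left for (r4,c3).
row 5 has {alpha,beta,zeta}; column 4 has {alpha,beta,gamma,delta,zeta} — only epsilon is left for (r5,c4).
row 1 has {alpha,gamma,epsilon,zeta}; column 3 has {alpha,beta,epsilon,zeta} — only delta is left for (r1,c3).
row 3 has {alpha,beta,gamma,delta,zeta}; column 2 has {alpha,gamma,zeta} — only epsilon is left for (r3,c2).
row 5 has {alpha,beta,epsilon,zeta}; column 2 has {alpha,gamma,epsilon,zeta} — only delta is left for (r5,c2).
row 5 has {alpha,beta,delta,epsilon,zeta}; column 3 has {alpha,beta,delta,epsilon,zeta} — only gamma is left for (r5,c3).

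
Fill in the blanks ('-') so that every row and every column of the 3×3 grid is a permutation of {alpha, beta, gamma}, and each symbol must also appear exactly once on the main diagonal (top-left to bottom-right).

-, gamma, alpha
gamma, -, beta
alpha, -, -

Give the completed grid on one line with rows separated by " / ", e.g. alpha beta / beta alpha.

beta gamma alpha / gamma alpha beta / alpha beta gamma

Cell (r1,c1): row 1 has {alpha,gamma}; column 1 has {alpha,gamma}; the diagonal is empty so far → beta.
Cell (r2,c2): row 2 has {beta,gamma}; column 2 has {gamma}; the diagonal has {beta} → alpha.
Cell (r3,c2): row 3 has {alpha}; column 2 has {alpha,gamma} → beta.
Cell (r3,c3): row 3 has {alpha,beta}; column 3 has {alpha,beta}; the diagonal has {alpha,beta} → gamma.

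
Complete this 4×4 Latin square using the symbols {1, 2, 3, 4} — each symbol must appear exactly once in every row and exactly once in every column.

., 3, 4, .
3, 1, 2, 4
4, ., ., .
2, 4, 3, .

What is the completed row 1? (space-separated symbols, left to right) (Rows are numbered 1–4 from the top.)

1 3 4 2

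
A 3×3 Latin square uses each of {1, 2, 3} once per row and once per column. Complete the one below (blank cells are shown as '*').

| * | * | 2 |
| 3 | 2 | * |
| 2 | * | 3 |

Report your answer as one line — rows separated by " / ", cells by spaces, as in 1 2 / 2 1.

1 3 2 / 3 2 1 / 2 1 3

(r1,c1) = 1
(r1,c2) = 3
(r2,c3) = 1
(r3,c2) = 1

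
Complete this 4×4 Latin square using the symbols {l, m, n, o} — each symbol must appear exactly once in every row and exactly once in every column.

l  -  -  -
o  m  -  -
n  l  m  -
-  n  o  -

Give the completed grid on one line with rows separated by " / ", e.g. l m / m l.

At row 1, column 2: row 1 has {l}; column 2 has {l,m,n}; that leaves o.
At row 1, column 3: row 1 has {l,o}; column 3 has {m,o}; that leaves n.
At row 1, column 4: row 1 has {l,n,o}; column 4 is empty so far; that leaves m.
At row 2, column 3: row 2 has {m,o}; column 3 has {m,n,o}; that leaves l.
At row 2, column 4: row 2 has {l,m,o}; column 4 has {m}; that leaves n.
At row 3, column 4: row 3 has {l,m,n}; column 4 has {m,n}; that leaves o.
At row 4, column 1: row 4 has {n,o}; column 1 has {l,n,o}; that leaves m.
At row 4, column 4: row 4 has {m,n,o}; column 4 has {m,n,o}; that leaves l.

l o n m / o m l n / n l m o / m n o l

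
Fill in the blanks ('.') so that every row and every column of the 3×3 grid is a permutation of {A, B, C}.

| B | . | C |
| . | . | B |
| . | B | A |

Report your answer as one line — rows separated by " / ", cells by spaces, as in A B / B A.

(r1,c2) = A
(r2,c2) = C
(r3,c1) = C
(r2,c1) = A

B A C / A C B / C B A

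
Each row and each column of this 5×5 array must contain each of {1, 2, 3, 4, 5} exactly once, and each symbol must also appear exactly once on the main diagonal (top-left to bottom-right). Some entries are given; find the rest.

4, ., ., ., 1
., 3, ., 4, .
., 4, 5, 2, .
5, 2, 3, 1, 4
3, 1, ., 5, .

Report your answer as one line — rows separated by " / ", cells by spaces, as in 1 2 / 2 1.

4 5 2 3 1 / 2 3 1 4 5 / 1 4 5 2 3 / 5 2 3 1 4 / 3 1 4 5 2

(r1,c2) = 5
(r1,c3) = 2
(r1,c4) = 3
(r2,c3) = 1
(r3,c1) = 1
(r3,c5) = 3
(r5,c3) = 4
(r5,c5) = 2
(r2,c1) = 2
(r2,c5) = 5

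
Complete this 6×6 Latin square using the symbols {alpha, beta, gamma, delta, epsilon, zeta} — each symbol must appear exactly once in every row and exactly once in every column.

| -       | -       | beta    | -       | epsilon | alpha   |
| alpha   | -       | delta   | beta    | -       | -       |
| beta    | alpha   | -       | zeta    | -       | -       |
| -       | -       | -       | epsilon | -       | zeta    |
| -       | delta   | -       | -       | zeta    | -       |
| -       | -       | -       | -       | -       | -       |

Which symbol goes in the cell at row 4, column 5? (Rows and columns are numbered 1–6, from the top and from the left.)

alpha

At row 2, column 5: row 2 has {alpha,beta,delta}; column 5 has {epsilon,zeta}; that leaves gamma.
At row 2, column 6: row 2 has {alpha,beta,gamma,delta}; column 6 has {alpha,zeta}; that leaves epsilon.
At row 3, column 5: row 3 has {alpha,beta,zeta}; column 5 has {gamma,epsilon,zeta}; that leaves delta.
At row 3, column 6: row 3 has {alpha,beta,delta,zeta}; column 6 has {alpha,epsilon,zeta}; that leaves gamma.
At row 5, column 6: row 5 has {delta,zeta}; column 6 has {alpha,gamma,epsilon,zeta}; that leaves beta.
At row 6, column 6: row 6 is empty so far; column 6 has {alpha,beta,gamma,epsilon,zeta}; that leaves delta.
At row 2, column 2: row 2 has {alpha,beta,gamma,delta,epsilon}; column 2 has {alpha,delta}; that leaves zeta.
At row 3, column 3: row 3 has {alpha,beta,gamma,delta,zeta}; column 3 has {beta,delta}; that leaves epsilon.
At row 1, column 2: row 1 has {alpha,beta,epsilon}; column 2 has {alpha,delta,zeta}; that leaves gamma.
At row 1, column 4: row 1 has {alpha,beta,gamma,epsilon}; column 4 has {beta,epsilon,zeta}; that leaves delta.
At row 4, column 2: row 4 has {epsilon,zeta}; column 2 has {alpha,gamma,delta,zeta}; that leaves beta.
At row 4, column 5: row 4 has {beta,epsilon,zeta}; column 5 has {gamma,delta,epsilon,zeta}; that leaves alpha.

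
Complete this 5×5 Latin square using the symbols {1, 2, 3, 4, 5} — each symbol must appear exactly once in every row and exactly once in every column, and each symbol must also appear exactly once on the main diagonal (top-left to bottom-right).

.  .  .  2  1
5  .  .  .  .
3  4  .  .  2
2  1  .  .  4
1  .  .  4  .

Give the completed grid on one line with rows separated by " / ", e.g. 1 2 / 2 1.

(r1,c1): row 1 has {1,2}; column 1 has {1,2,3,5}; the diagonal is empty so far, so it must be 4.
(r2,c5): row 2 has {5}; column 5 has {1,2,4}, so it must be 3.
(r5,c5): row 5 has {1,4}; column 5 has {1,2,3,4}; the diagonal has {4}, so it must be 5.
(r2,c2): row 2 has {3,5}; column 2 has {1,4}; the diagonal has {4,5}, so it must be 2.
(r2,c4): row 2 has {2,3,5}; column 4 has {2,4}, so it must be 1.
(r3,c3): row 3 has {2,3,4}; column 3 is empty so far; the diagonal has {2,4,5}, so it must be 1.
(r3,c4): row 3 has {1,2,3,4}; column 4 has {1,2,4}, so it must be 5.
(r4,c4): row 4 has {1,2,4}; column 4 has {1,2,4,5}; the diagonal has {1,2,4,5}, so it must be 3.
(r5,c2): row 5 has {1,4,5}; column 2 has {1,2,4}, so it must be 3.
(r5,c3): row 5 has {1,3,4,5}; column 3 has {1}, so it must be 2.
(r1,c2): row 1 has {1,2,4}; column 2 has {1,2,3,4}, so it must be 5.
(r1,c3): row 1 has {1,2,4,5}; column 3 has {1,2}, so it must be 3.
(r2,c3): row 2 has {1,2,3,5}; column 3 has {1,2,3}, so it must be 4.
(r4,c3): row 4 has {1,2,3,4}; column 3 has {1,2,3,4}, so it must be 5.

4 5 3 2 1 / 5 2 4 1 3 / 3 4 1 5 2 / 2 1 5 3 4 / 1 3 2 4 5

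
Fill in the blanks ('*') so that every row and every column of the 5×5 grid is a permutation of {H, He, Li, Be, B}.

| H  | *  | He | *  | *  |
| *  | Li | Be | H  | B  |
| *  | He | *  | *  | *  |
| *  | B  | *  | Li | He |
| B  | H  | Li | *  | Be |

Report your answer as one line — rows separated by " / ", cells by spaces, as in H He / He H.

row 1 has {H,He}; column 2 has {H,He,Li,B} — only Be is left for (r1,c2).
row 1 has {H,He,Be}; column 4 has {H,Li} — only B is left for (r1,c4).
row 1 has {H,He,Be,B}; column 5 has {He,Be,B} — only Li is left for (r1,c5).
row 2 has {H,Li,Be,B}; column 1 has {H,B} — only He is left for (r2,c1).
row 3 has {He}; column 4 has {H,Li,B} — only Be is left for (r3,c4).
row 3 has {He,Be}; column 5 has {He,Li,Be,B} — only H is left for (r3,c5).
row 4 has {He,Li,B}; column 1 has {H,He,B} — only Be is left for (r4,c1).
row 4 has {He,Li,Be,B}; column 3 has {He,Li,Be} — only H is left for (r4,c3).
row 5 has {H,Li,Be,B}; column 4 has {H,Li,Be,B} — only He is left for (r5,c4).
row 3 has {H,He,Be}; column 1 has {H,He,Be,B} — only Li is left for (r3,c1).
row 3 has {H,He,Li,Be}; column 3 has {H,He,Li,Be} — only B is left for (r3,c3).

H Be He B Li / He Li Be H B / Li He B Be H / Be B H Li He / B H Li He Be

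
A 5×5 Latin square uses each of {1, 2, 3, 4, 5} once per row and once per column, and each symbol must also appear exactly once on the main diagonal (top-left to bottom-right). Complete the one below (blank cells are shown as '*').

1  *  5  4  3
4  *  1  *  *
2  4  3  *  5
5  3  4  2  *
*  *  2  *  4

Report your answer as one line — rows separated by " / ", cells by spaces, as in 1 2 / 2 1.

1 2 5 4 3 / 4 5 1 3 2 / 2 4 3 1 5 / 5 3 4 2 1 / 3 1 2 5 4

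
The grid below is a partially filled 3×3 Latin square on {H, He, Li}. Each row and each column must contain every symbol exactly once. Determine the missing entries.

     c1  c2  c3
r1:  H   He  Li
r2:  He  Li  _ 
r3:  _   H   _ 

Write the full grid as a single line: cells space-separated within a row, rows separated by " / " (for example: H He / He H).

H He Li / He Li H / Li H He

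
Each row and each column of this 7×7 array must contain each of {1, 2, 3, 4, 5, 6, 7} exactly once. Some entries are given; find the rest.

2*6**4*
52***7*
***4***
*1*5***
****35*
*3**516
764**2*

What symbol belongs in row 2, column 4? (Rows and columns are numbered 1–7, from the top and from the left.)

6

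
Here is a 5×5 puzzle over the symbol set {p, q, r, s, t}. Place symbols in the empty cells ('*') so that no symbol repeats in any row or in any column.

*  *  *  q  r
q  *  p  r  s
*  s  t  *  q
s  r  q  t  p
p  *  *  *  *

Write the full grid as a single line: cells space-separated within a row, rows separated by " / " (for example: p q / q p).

t p s q r / q t p r s / r s t p q / s r q t p / p q r s t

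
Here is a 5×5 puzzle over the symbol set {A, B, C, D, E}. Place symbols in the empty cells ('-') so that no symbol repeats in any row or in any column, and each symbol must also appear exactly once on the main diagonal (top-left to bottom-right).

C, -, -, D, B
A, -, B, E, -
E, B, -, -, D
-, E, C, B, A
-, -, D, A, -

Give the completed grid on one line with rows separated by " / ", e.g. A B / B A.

C A E D B / A D B E C / E B A C D / D E C B A / B C D A E

row 1 has {B,C,D}; column 2 has {B,E} — only A is left for (r1,c2).
row 1 has {A,B,C,D}; column 3 has {B,C,D} — only E is left for (r1,c3).
row 2 has {A,B,E}; column 2 has {A,B,E}; the diagonal has {B,C} — only D is left for (r2,c2).
row 2 has {A,B,D,E}; column 5 has {A,B,D} — only C is left for (r2,c5).
row 3 has {B,D,E}; column 3 has {B,C,D,E}; the diagonal has {B,C,D} — only A is left for (r3,c3).
row 3 has {A,B,D,E}; column 4 has {A,B,D,E} — only C is left for (r3,c4).
row 4 has {A,B,C,E}; column 1 has {A,C,E} — only D is left for (r4,c1).
row 5 has {A,D}; column 1 has {A,C,D,E} — only B is left for (r5,c1).
row 5 has {A,B,D}; column 2 has {A,B,D,E} — only C is left for (r5,c2).
row 5 has {A,B,C,D}; column 5 has {A,B,C,D}; the diagonal has {A,B,C,D} — only E is left for (r5,c5).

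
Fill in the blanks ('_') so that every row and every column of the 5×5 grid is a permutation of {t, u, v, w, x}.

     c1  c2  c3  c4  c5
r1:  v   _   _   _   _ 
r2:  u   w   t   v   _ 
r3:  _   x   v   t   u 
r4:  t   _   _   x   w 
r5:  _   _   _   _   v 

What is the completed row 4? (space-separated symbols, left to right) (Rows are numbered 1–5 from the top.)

t v u x w

(r2,c5) = x
(r3,c1) = w
(r4,c3) = u
(r5,c1) = x
(r5,c3) = w
(r5,c4) = u
(r1,c3) = x
(r1,c4) = w
(r1,c5) = t
(r4,c2) = v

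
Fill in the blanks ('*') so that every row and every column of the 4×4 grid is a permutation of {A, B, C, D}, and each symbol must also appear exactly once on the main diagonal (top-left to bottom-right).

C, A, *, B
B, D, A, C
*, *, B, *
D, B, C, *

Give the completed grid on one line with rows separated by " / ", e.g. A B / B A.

C A D B / B D A C / A C B D / D B C A

(r1,c3) = D
(r3,c1) = A
(r3,c2) = C
(r3,c4) = D
(r4,c4) = A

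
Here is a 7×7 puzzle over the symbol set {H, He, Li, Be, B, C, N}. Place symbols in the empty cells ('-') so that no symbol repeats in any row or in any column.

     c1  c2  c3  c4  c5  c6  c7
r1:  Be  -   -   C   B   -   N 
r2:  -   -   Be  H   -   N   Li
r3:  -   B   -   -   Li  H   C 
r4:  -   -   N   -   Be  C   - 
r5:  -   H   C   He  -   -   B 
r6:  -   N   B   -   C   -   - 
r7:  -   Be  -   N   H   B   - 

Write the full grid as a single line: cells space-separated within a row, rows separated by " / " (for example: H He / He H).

Be He H C B Li N / B C Be H He N Li / N B He Be Li H C / He Li N B Be C H / Li H C He N Be B / H N B Li C He Be / C Be Li N H B He

(r2,c5): row 2 has {H,Li,Be,N}; column 5 has {H,Li,Be,B,C}, so it must be He.
(r3,c3): row 3 has {H,Li,B,C}; column 3 has {Be,B,C,N}, so it must be He.
(r3,c4): row 3 has {H,He,Li,B,C}; column 4 has {H,He,C,N}, so it must be Be.
(r5,c5): row 5 has {H,He,B,C}; column 5 has {H,He,Li,Be,B,C}, so it must be N.
(r6,c4): row 6 has {B,C,N}; column 4 has {H,He,Be,C,N}, so it must be Li.
(r7,c3): row 7 has {H,Be,B,N}; column 3 has {He,Be,B,C,N}, so it must be Li.
(r7,c7): row 7 has {H,Li,Be,B,N}; column 7 has {Li,B,C,N}, so it must be He.
(r1,c3): row 1 has {Be,B,C,N}; column 3 has {He,Li,Be,B,C,N}, so it must be H.
(r2,c2): row 2 has {H,He,Li,Be,N}; column 2 has {H,Be,B,N}, so it must be C.
(r3,c1): row 3 has {H,He,Li,Be,B,C}; column 1 has {Be}, so it must be N.
(r4,c4): row 4 has {Be,C,N}; column 4 has {H,He,Li,Be,C,N}, so it must be B.
(r4,c7): row 4 has {Be,B,C,N}; column 7 has {He,Li,B,C,N}, so it must be H.
(r5,c1): row 5 has {H,He,B,C,N}; column 1 has {Be,N}, so it must be Li.
(r5,c6): row 5 has {H,He,Li,B,C,N}; column 6 has {H,B,C,N}, so it must be Be.
(r6,c6): row 6 has {Li,B,C,N}; column 6 has {H,Be,B,C,N}, so it must be He.
(r6,c7): row 6 has {He,Li,B,C,N}; column 7 has {H,He,Li,B,C,N}, so it must be Be.
(r7,c1): row 7 has {H,He,Li,Be,B,N}; column 1 has {Li,Be,N}, so it must be C.
(r1,c6): row 1 has {H,Be,B,C,N}; column 6 has {H,He,Be,B,C,N}, so it must be Li.
(r2,c1): row 2 has {H,He,Li,Be,C,N}; column 1 has {Li,Be,C,N}, so it must be B.
(r4,c1): row 4 has {H,Be,B,C,N}; column 1 has {Li,Be,B,C,N}, so it must be He.
(r4,c2): row 4 has {H,He,Be,B,C,N}; column 2 has {H,Be,B,C,N}, so it must be Li.
(r6,c1): row 6 has {He,Li,Be,B,C,N}; column 1 has {He,Li,Be,B,C,N}, so it must be H.
(r1,c2): row 1 has {H,Li,Be,B,C,N}; column 2 has {H,Li,Be,B,C,N}, so it must be He.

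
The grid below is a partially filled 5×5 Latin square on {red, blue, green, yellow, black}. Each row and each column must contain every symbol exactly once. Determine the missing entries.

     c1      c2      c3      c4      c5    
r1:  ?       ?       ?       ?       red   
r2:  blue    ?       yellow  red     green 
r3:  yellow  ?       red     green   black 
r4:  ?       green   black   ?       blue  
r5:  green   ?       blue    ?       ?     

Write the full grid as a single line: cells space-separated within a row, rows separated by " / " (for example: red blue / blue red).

At row 1, column 1: row 1 has {red}; column 1 has {blue,green,yellow}; that leaves black.
At row 1, column 3: row 1 has {red,black}; column 3 has {red,blue,yellow,black}; that leaves green.
At row 2, column 2: row 2 has {red,blue,green,yellow}; column 2 has {green}; that leaves black.
At row 3, column 2: row 3 has {red,green,yellow,black}; column 2 has {green,black}; that leaves blue.
At row 4, column 1: row 4 has {blue,green,black}; column 1 has {blue,green,yellow,black}; that leaves red.
At row 4, column 4: row 4 has {red,blue,green,black}; column 4 has {red,green}; that leaves yellow.
At row 5, column 4: row 5 has {blue,green}; column 4 has {red,green,yellow}; that leaves black.
At row 5, column 5: row 5 has {blue,green,black}; column 5 has {red,blue,green,black}; that leaves yellow.
At row 1, column 2: row 1 has {red,green,black}; column 2 has {blue,green,black}; that leaves yellow.
At row 1, column 4: row 1 has {red,green,yellow,black}; column 4 has {red,green,yellow,black}; that leaves blue.
At row 5, column 2: row 5 has {blue,green,yellow,black}; column 2 has {blue,green,yellow,black}; that leaves red.

black yellow green blue red / blue black yellow red green / yellow blue red green black / red green black yellow blue / green red blue black yellow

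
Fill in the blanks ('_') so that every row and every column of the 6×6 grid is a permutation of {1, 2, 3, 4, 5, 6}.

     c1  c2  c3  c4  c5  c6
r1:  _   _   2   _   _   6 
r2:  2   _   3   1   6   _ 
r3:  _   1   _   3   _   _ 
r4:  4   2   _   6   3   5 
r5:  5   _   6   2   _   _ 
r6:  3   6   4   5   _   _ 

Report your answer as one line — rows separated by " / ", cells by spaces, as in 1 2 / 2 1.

(r1,c1) = 1
(r1,c4) = 4
(r1,c5) = 5
(r2,c6) = 4
(r3,c1) = 6
(r3,c3) = 5
(r3,c6) = 2
(r4,c3) = 1
(r6,c6) = 1
(r1,c2) = 3
(r2,c2) = 5
(r3,c5) = 4
(r5,c2) = 4
(r5,c5) = 1
(r5,c6) = 3
(r6,c5) = 2

1 3 2 4 5 6 / 2 5 3 1 6 4 / 6 1 5 3 4 2 / 4 2 1 6 3 5 / 5 4 6 2 1 3 / 3 6 4 5 2 1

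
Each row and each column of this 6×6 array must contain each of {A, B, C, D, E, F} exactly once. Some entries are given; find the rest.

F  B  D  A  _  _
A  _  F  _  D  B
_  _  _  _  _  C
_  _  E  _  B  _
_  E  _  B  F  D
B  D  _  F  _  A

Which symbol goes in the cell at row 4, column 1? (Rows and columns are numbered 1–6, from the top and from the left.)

D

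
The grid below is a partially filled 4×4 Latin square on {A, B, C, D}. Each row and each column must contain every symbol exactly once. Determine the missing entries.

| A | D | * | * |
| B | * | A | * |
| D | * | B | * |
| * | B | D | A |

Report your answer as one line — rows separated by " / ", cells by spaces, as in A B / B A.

(r1,c3) = C
(r1,c4) = B
(r2,c2) = C
(r2,c4) = D
(r3,c2) = A
(r3,c4) = C
(r4,c1) = C

A D C B / B C A D / D A B C / C B D A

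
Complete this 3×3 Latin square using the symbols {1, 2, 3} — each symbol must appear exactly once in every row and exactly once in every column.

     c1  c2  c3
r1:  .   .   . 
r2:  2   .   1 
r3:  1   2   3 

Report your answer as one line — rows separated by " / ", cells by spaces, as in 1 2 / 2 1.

3 1 2 / 2 3 1 / 1 2 3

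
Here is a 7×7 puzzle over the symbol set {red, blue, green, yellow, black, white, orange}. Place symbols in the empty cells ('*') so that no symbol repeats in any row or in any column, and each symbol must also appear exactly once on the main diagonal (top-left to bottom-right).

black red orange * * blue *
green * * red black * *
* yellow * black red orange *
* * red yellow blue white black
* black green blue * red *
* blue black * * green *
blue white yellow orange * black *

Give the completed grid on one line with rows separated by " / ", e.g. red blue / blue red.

black red orange green yellow blue white / green orange white red black yellow blue / white yellow blue black red orange green / orange green red yellow blue white black / yellow black green blue white red orange / red blue black white orange green yellow / blue white yellow orange green black red

At row 2, column 2: row 2 has {red,green,black}; column 2 has {red,blue,yellow,black,white}; the diagonal has {green,yellow,black}; that leaves orange.
At row 2, column 6: row 2 has {red,green,black,orange}; column 6 has {red,blue,green,black,white,orange}; that leaves yellow.
At row 3, column 1: row 3 has {red,yellow,black,orange}; column 1 has {blue,green,black}; that leaves white.
At row 3, column 3: row 3 has {red,yellow,black,white,orange}; column 3 has {red,green,yellow,black,orange}; the diagonal has {green,yellow,black,orange}; that leaves blue.
At row 3, column 7: row 3 has {red,blue,yellow,black,white,orange}; column 7 has {black}; that leaves green.
At row 4, column 1: row 4 has {red,blue,yellow,black,white}; column 1 has {blue,green,black,white}; that leaves orange.
At row 4, column 2: row 4 has {red,blue,yellow,black,white,orange}; column 2 has {red,blue,yellow,black,white,orange}; that leaves green.
At row 5, column 1: row 5 has {red,blue,green,black}; column 1 has {blue,green,black,white,orange}; that leaves yellow.
At row 5, column 5: row 5 has {red,blue,green,yellow,black}; column 5 has {red,blue,black}; the diagonal has {blue,green,yellow,black,orange}; that leaves white.
At row 5, column 7: row 5 has {red,blue,green,yellow,black,white}; column 7 has {green,black}; that leaves orange.
At row 6, column 1: row 6 has {blue,green,black}; column 1 has {blue,green,yellow,black,white,orange}; that leaves red.
At row 6, column 4: row 6 has {red,blue,green,black}; column 4 has {red,blue,yellow,black,orange}; that leaves white.
At row 6, column 7: row 6 has {red,blue,green,black,white}; column 7 has {green,black,orange}; that leaves yellow.
At row 7, column 5: row 7 has {blue,yellow,black,white,orange}; column 5 has {red,blue,black,white}; that leaves green.
At row 7, column 7: row 7 has {blue,green,yellow,black,white,orange}; column 7 has {green,yellow,black,orange}; the diagonal has {blue,green,yellow,black,white,orange}; that leaves red.
At row 1, column 4: row 1 has {red,blue,black,orange}; column 4 has {red,blue,yellow,black,white,orange}; that leaves green.
At row 1, column 5: row 1 has {red,blue,green,black,orange}; column 5 has {red,blue,green,black,white}; that leaves yellow.
At row 1, column 7: row 1 has {red,blue,green,yellow,black,orange}; column 7 has {red,green,yellow,black,orange}; that leaves white.
At row 2, column 3: row 2 has {red,green,yellow,black,orange}; column 3 has {red,blue,green,yellow,black,orange}; that leaves white.
At row 2, column 7: row 2 has {red,green,yellow,black,white,orange}; column 7 has {red,green,yellow,black,white,orange}; that leaves blue.
At row 6, column 5: row 6 has {red,blue,green,yellow,black,white}; column 5 has {red,blue,green,yellow,black,white}; that leaves orange.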